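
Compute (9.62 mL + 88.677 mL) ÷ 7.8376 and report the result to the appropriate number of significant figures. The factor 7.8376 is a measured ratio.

9.62 mL + 88.677 mL = 98.297 mL; the sum is limited to 2 decimal places (4 s.f.).
Carrying full precision, 98.297 ÷ 7.8376 = 12.5417219557… mL; 7.8376 has 5 s.f., so the result keeps min(4, 5) = 4 s.f.
Rounded to 4 significant figures: 12.54 mL.

12.54 mL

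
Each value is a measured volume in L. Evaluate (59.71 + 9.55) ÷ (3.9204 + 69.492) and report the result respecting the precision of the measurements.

59.71 + 9.55 = 69.26, limited to 2 d.p. → 4 s.f.; 3.9204 + 69.492 = 73.4124, limited to 3 d.p. → 5 s.f.
Carrying full precision, 69.26 ÷ 73.4124 = 0.943437348459…; keep min(4, 5) = 4 s.f.
Rounded to 4 significant figures: 0.9434.

0.9434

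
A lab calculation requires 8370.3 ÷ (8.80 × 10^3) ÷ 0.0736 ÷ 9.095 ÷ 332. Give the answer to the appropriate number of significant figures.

8370.3 ÷ (8.80 × 10^3) ÷ 0.0736 ÷ 9.095 ÷ 332 = 0.00427996039485…
Multiplication/division keeps the fewest significant figures: 8370.3 → 5 s.f., 8.80 × 10^3 → 3 s.f., 0.0736 → 3 s.f., 9.095 → 4 s.f., 332 → 3 s.f.; limit is 3.
Rounded to 3 significant figures: 0.00428.

0.00428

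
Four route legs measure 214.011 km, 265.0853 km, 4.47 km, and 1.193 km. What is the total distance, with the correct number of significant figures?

4.8476 × 10^2 km

214.011 km + 265.0853 km + 4.47 km + 1.193 km = 484.7593 km.
Addition/subtraction keeps the fewest decimal places: 214.011 → 3 decimal places, 265.0853 → 4 decimal places, 4.47 → 2 decimal places, 1.193 → 3 decimal places; limit is 2.
Rounded to 2 decimal places: 4.8476 × 10^2 km.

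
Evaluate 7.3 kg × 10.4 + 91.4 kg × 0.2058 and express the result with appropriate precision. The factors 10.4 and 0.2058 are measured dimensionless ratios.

7.3 × 10.4 = 75.92 → 76 kg (2 s.f., last digit at the 10^0 place).
91.4 × 0.2058 = 18.81012 → 18.8 kg (3 s.f., last digit at the 10^-1 place).
Sum: 94.73012 kg; keep the coarser place, 10^0.
Result: 95 kg.

95 kg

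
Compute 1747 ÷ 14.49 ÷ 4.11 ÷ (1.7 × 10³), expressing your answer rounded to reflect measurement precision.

1747 ÷ 14.49 ÷ 4.11 ÷ (1.7 × 10³) = 0.0172557474628…
Multiplication/division keeps the fewest significant figures: 1747 → 4 s.f., 14.49 → 4 s.f., 4.11 → 3 s.f., 1.7 × 10³ → 2 s.f.; limit is 2.
Rounded to 2 significant figures: 0.017.

0.017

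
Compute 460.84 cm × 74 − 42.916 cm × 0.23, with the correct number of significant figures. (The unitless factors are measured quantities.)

460.84 × 74 = 34102.16 → 3.4 × 10⁴ cm (2 s.f., last digit at the 10^3 place).
42.916 × 0.23 = 9.87068 → 9.9 cm (2 s.f., last digit at the 10^-1 place).
Difference: 34092.28932 cm; keep the coarser place, 10^3.
Result: 3.4 × 10⁴ cm.

3.4 × 10⁴ cm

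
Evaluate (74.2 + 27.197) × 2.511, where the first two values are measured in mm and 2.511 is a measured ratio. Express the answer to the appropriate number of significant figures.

254.6 mm

74.2 mm + 27.197 mm = 101.397 mm; the sum is limited to 1 decimal place (4 s.f.).
Carrying full precision, 101.397 × 2.511 = 254.607867 mm; 2.511 has 4 s.f., so the result keeps min(4, 4) = 4 s.f.
Rounded to 4 significant figures: 254.6 mm.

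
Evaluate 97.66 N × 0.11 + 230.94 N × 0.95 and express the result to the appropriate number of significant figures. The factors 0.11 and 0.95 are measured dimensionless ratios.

2.3 × 10^2 N

97.66 × 0.11 = 10.7426 → 11 N (2 s.f., last digit at the 10^0 place).
230.94 × 0.95 = 219.393 → 2.2 × 10^2 N (2 s.f., last digit at the 10^1 place).
Sum: 230.1356 N; keep the coarser place, 10^1.
Result: 2.3 × 10^2 N.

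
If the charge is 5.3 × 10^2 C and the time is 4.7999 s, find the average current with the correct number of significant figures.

1.1 × 10^2 A

average current = 5.3 × 10^2 C ÷ 4.7999 s = 110.418967062… A.
5.3 × 10^2 has 2 significant figures; 4.7999 has 5.
Division/multiplication keeps the fewest: 2 significant figures.
Rounded: 1.1 × 10^2 A.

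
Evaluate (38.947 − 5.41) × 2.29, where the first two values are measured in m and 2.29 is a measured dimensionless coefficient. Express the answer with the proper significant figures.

38.947 m − 5.41 m = 33.537 m; the difference is limited to 2 decimal places (4 s.f.).
Carrying full precision, 33.537 × 2.29 = 76.79973 m; 2.29 has 3 s.f., so the result keeps min(4, 3) = 3 s.f.
Rounded to 3 significant figures: 76.8 m.

76.8 m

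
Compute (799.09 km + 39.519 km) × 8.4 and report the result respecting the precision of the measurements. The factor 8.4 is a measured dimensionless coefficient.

799.09 km + 39.519 km = 838.609 km; the sum is limited to 2 decimal places (5 s.f.).
Carrying full precision, 838.609 × 8.4 = 7044.3156 km; 8.4 has 2 s.f., so the result keeps min(5, 2) = 2 s.f.
Rounded to 2 significant figures: 7.0 × 10³ km.

7.0 × 10³ km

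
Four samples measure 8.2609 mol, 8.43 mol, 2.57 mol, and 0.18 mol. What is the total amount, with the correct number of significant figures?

19.44 mol

8.2609 mol + 8.43 mol + 2.57 mol + 0.18 mol = 19.4409 mol.
Addition/subtraction keeps the fewest decimal places: 8.2609 → 4 decimal places, 8.43 → 2 decimal places, 2.57 → 2 decimal places, 0.18 → 2 decimal places; limit is 2.
Rounded to 2 decimal places: 19.44 mol.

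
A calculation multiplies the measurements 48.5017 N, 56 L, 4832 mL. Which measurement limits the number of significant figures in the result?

48.5017 N → 6 s.f.; 56 L → 2 s.f.; 4832 mL → 4 s.f.
The fewest is 2 significant figures, from 56 L.

56 L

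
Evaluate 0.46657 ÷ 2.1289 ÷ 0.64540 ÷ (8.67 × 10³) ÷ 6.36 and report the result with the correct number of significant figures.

6.16 × 10⁻⁶

0.46657 ÷ 2.1289 ÷ 0.64540 ÷ (8.67 × 10³) ÷ 6.36 = 0.00000615823665611…
Multiplication/division keeps the fewest significant figures: 0.46657 → 5 s.f., 2.1289 → 5 s.f., 0.64540 → 5 s.f., 8.67 × 10³ → 3 s.f., 6.36 → 3 s.f.; limit is 3.
Rounded to 3 significant figures: 6.16 × 10⁻⁶.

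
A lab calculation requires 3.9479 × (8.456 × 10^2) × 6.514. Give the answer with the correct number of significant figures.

3.9479 × (8.456 × 10^2) × 6.514 = 21745.9743794…
Multiplication/division keeps the fewest significant figures: 3.9479 → 5 s.f., 8.456 × 10^2 → 4 s.f., 6.514 → 4 s.f.; limit is 4.
Rounded to 4 significant figures: 2.175 × 10^4.

2.175 × 10^4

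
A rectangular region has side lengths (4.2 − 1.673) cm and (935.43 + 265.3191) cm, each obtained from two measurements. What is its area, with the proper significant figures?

4.2 − 1.673 = 2.527, limited to 1 d.p. → 2 s.f.; 935.43 + 265.3191 = 1200.7491, limited to 2 d.p. → 6 s.f.
Carrying full precision, 2.527 × 1200.7491 = 3034.2929757; keep min(2, 6) = 2 s.f.
Rounded to 2 significant figures: 3.0 × 10³ cm².

3.0 × 10³ cm²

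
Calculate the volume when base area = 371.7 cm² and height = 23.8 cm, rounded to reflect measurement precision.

8.85 × 10³ cm³

volume = 371.7 cm² × 23.8 cm = 8846.46 cm³.
371.7 has 4 significant figures; 23.8 has 3.
Division/multiplication keeps the fewest: 3 significant figures.
Rounded: 8.85 × 10³ cm³.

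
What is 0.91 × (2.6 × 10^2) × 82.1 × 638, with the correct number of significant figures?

1.2 × 10^7

0.91 × (2.6 × 10^2) × 82.1 × 638 = 12393060.68
Multiplication/division keeps the fewest significant figures: 0.91 → 2 s.f., 2.6 × 10^2 → 2 s.f., 82.1 → 3 s.f., 638 → 3 s.f.; limit is 2.
Rounded to 2 significant figures: 1.2 × 10^7.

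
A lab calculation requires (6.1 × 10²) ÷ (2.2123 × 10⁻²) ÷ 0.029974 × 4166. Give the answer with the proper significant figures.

(6.1 × 10²) ÷ (2.2123 × 10⁻²) ÷ 0.029974 × 4166 = 3.83230775777 × 10^9…
Multiplication/division keeps the fewest significant figures: 6.1 × 10² → 2 s.f., 2.2123 × 10⁻² → 5 s.f., 0.029974 → 5 s.f., 4166 → 4 s.f.; limit is 2.
Rounded to 2 significant figures: 3.8 × 10⁹.

3.8 × 10⁹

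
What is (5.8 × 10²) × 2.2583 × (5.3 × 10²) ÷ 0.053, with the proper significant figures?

(5.8 × 10²) × 2.2583 × (5.3 × 10²) ÷ 0.053 = 13098140
Multiplication/division keeps the fewest significant figures: 5.8 × 10² → 2 s.f., 2.2583 → 5 s.f., 5.3 × 10² → 2 s.f., 0.053 → 2 s.f.; limit is 2.
Rounded to 2 significant figures: 1.3 × 10⁷.

1.3 × 10⁷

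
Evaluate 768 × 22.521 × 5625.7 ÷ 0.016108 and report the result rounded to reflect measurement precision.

6.04 × 10^9

768 × 22.521 × 5625.7 ÷ 0.016108 = 6.04065230256 × 10^9…
Multiplication/division keeps the fewest significant figures: 768 → 3 s.f., 22.521 → 5 s.f., 5625.7 → 5 s.f., 0.016108 → 5 s.f.; limit is 3.
Rounded to 3 significant figures: 6.04 × 10^9.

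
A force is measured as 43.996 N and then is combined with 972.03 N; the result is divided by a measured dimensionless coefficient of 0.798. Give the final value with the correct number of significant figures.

43.996 N + 972.03 N = 1016.026 N; the sum is limited to 2 decimal places (6 s.f.).
Carrying full precision, 1016.026 ÷ 0.798 = 1273.21553885… N; 0.798 has 3 s.f., so the result keeps min(6, 3) = 3 s.f.
Rounded to 3 significant figures: 1.27 × 10^3 N.

1.27 × 10^3 N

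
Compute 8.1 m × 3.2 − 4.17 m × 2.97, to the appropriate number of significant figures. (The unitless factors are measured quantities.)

14 m

8.1 × 3.2 = 25.92 → 26 m (2 s.f., last digit at the 10^0 place).
4.17 × 2.97 = 12.3849 → 12.4 m (3 s.f., last digit at the 10^-1 place).
Difference: 13.5351 m; keep the coarser place, 10^0.
Result: 14 m.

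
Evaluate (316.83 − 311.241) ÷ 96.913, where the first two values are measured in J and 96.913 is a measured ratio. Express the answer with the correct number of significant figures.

0.0577 J

316.83 J − 311.241 J = 5.589 J; the difference is limited to 2 decimal places (3 s.f.).
Carrying full precision, 5.589 ÷ 96.913 = 0.0576702815928… J; 96.913 has 5 s.f., so the result keeps min(3, 5) = 3 s.f.
Rounded to 3 significant figures: 0.0577 J.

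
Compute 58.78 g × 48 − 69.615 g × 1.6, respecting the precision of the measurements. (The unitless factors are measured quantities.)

2.7 × 10^3 g

58.78 × 48 = 2821.44 → 2.8 × 10^3 g (2 s.f., last digit at the 10^2 place).
69.615 × 1.6 = 111.384 → 1.1 × 10^2 g (2 s.f., last digit at the 10^1 place).
Difference: 2710.056 g; keep the coarser place, 10^2.
Result: 2.7 × 10^3 g.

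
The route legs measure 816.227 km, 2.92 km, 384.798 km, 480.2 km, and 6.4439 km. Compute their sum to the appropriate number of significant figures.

816.227 km + 2.92 km + 384.798 km + 480.2 km + 6.4439 km = 1690.5889 km.
Addition/subtraction keeps the fewest decimal places: 816.227 → 3 decimal places, 2.92 → 2 decimal places, 384.798 → 3 decimal places, 480.2 → 1 decimal place, 6.4439 → 4 decimal places; limit is 1.
Rounded to 1 decimal place: 1690.6 km.

1690.6 km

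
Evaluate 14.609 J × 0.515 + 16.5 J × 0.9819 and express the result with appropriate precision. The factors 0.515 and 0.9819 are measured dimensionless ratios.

14.609 × 0.515 = 7.523635 → 7.52 J (3 s.f., last digit at the 10^-2 place).
16.5 × 0.9819 = 16.20135 → 16.2 J (3 s.f., last digit at the 10^-1 place).
Sum: 23.724985 J; keep the coarser place, 10^-1.
Result: 23.7 J.

23.7 J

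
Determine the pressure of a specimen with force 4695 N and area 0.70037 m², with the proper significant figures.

6704 Pa

pressure = 4695 N ÷ 0.70037 m² = 6703.59952596… Pa.
4695 has 4 significant figures; 0.70037 has 5.
Division/multiplication keeps the fewest: 4 significant figures.
Rounded: 6704 Pa.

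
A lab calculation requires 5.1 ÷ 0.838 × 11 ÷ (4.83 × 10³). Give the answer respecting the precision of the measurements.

5.1 ÷ 0.838 × 11 ÷ (4.83 × 10³) = 0.0138602706829…
Multiplication/division keeps the fewest significant figures: 5.1 → 2 s.f., 0.838 → 3 s.f., 11 → 2 s.f., 4.83 × 10³ → 3 s.f.; limit is 2.
Rounded to 2 significant figures: 0.014.

0.014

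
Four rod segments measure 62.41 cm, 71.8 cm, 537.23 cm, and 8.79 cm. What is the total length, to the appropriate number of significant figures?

62.41 cm + 71.8 cm + 537.23 cm + 8.79 cm = 680.23 cm.
Addition/subtraction keeps the fewest decimal places: 62.41 → 2 decimal places, 71.8 → 1 decimal place, 537.23 → 2 decimal places, 8.79 → 2 decimal places; limit is 1.
Rounded to 1 decimal place: 680.2 cm.

680.2 cm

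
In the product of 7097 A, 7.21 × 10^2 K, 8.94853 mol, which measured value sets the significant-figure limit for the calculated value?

7097 A → 4 s.f.; 7.21 × 10^2 K → 3 s.f.; 8.94853 mol → 6 s.f.
The fewest is 3 significant figures, from 7.21 × 10^2 K.

7.21 × 10^2 K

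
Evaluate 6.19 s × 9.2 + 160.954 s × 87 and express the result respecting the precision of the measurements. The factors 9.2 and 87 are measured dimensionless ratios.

1.4 × 10^4 s

6.19 × 9.2 = 56.948 → 57 s (2 s.f., last digit at the 10^0 place).
160.954 × 87 = 14002.998 → 1.4 × 10^4 s (2 s.f., last digit at the 10^3 place).
Sum: 14059.946 s; keep the coarser place, 10^3.
Result: 1.4 × 10^4 s.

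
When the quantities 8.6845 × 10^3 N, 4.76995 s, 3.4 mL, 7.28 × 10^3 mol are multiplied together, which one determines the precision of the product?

8.6845 × 10^3 N → 5 s.f.; 4.76995 s → 6 s.f.; 3.4 mL → 2 s.f.; 7.28 × 10^3 mol → 3 s.f.
The fewest is 2 significant figures, from 3.4 mL.

3.4 mL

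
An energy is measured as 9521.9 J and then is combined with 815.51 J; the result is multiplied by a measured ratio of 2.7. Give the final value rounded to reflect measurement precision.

9521.9 J + 815.51 J = 10337.41 J; the sum is limited to 1 decimal place (6 s.f.).
Carrying full precision, 10337.41 × 2.7 = 27911.007 J; 2.7 has 2 s.f., so the result keeps min(6, 2) = 2 s.f.
Rounded to 2 significant figures: 2.8 × 10^4 J.

2.8 × 10^4 J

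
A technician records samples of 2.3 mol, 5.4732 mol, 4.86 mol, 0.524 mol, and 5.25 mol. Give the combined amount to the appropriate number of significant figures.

18.4 mol

2.3 mol + 5.4732 mol + 4.86 mol + 0.524 mol + 5.25 mol = 18.4072 mol.
Addition/subtraction keeps the fewest decimal places: 2.3 → 1 decimal place, 5.4732 → 4 decimal places, 4.86 → 2 decimal places, 0.524 → 3 decimal places, 5.25 → 2 decimal places; limit is 1.
Rounded to 1 decimal place: 18.4 mol.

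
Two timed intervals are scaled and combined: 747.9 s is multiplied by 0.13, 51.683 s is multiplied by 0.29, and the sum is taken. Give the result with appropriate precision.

1.12 × 10^2 s

747.9 × 0.13 = 97.227 → 97 s (2 s.f., last digit at the 10^0 place).
51.683 × 0.29 = 14.98807 → 15 s (2 s.f., last digit at the 10^0 place).
Sum: 112.21507 s; keep the coarser place, 10^0.
Result: 1.12 × 10^2 s.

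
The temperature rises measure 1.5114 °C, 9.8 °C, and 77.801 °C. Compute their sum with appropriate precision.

1.5114 °C + 9.8 °C + 77.801 °C = 89.1124 °C.
Addition/subtraction keeps the fewest decimal places: 1.5114 → 4 decimal places, 9.8 → 1 decimal place, 77.801 → 3 decimal places; limit is 1.
Rounded to 1 decimal place: 89.1 °C.

89.1 °C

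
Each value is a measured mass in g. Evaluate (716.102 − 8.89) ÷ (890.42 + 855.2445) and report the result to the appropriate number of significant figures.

716.102 − 8.89 = 707.212, limited to 2 d.p. → 5 s.f.; 890.42 + 855.2445 = 1745.6645, limited to 2 d.p. → 6 s.f.
Carrying full precision, 707.212 ÷ 1745.6645 = 0.405124810638…; keep min(5, 6) = 5 s.f.
Rounded to 5 significant figures: 0.40512.

0.40512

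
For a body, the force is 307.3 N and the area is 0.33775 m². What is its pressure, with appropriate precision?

pressure = 307.3 N ÷ 0.33775 m² = 909.844559585… Pa.
307.3 has 4 significant figures; 0.33775 has 5.
Division/multiplication keeps the fewest: 4 significant figures.
Rounded: 909.8 Pa.

909.8 Pa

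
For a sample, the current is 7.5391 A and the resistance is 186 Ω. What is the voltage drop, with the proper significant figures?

1.40 × 10³ V

voltage drop = 7.5391 A × 186 Ω = 1402.2726 V.
7.5391 has 5 significant figures; 186 has 3.
Division/multiplication keeps the fewest: 3 significant figures.
Rounded: 1.40 × 10³ V.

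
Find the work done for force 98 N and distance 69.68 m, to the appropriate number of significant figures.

work done = 98 N × 69.68 m = 6828.64 J.
98 has 2 significant figures; 69.68 has 4.
Division/multiplication keeps the fewest: 2 significant figures.
Rounded: 6.8 × 10³ J.

6.8 × 10³ J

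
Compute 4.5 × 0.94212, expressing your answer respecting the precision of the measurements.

4.2

4.5 × 0.94212 = 4.23954
Multiplication/division keeps the fewest significant figures: 4.5 → 2 s.f., 0.94212 → 5 s.f.; limit is 2.
Rounded to 2 significant figures: 4.2.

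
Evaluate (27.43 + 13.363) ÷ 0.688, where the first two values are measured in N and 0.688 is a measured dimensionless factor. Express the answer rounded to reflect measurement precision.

59.3 N

27.43 N + 13.363 N = 40.793 N; the sum is limited to 2 decimal places (4 s.f.).
Carrying full precision, 40.793 ÷ 0.688 = 59.2921511628… N; 0.688 has 3 s.f., so the result keeps min(4, 3) = 3 s.f.
Rounded to 3 significant figures: 59.3 N.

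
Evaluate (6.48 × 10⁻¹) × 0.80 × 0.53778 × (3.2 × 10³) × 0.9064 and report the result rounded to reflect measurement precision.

(6.48 × 10⁻¹) × 0.80 × 0.53778 × (3.2 × 10³) × 0.9064 = 808.610757673…
Multiplication/division keeps the fewest significant figures: 6.48 × 10⁻¹ → 3 s.f., 0.80 → 2 s.f., 0.53778 → 5 s.f., 3.2 × 10³ → 2 s.f., 0.9064 → 4 s.f.; limit is 2.
Rounded to 2 significant figures: 8.1 × 10².

8.1 × 10²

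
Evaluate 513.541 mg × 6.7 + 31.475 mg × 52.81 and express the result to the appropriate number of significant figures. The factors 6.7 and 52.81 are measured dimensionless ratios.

513.541 × 6.7 = 3440.7247 → 3.4 × 10³ mg (2 s.f., last digit at the 10^2 place).
31.475 × 52.81 = 1662.19475 → 1662 mg (4 s.f., last digit at the 10^0 place).
Sum: 5102.91945 mg; keep the coarser place, 10^2.
Result: 5.1 × 10³ mg.

5.1 × 10³ mg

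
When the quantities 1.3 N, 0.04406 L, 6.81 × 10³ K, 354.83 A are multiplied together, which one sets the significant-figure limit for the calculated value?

1.3 N → 2 s.f.; 0.04406 L → 4 s.f.; 6.81 × 10³ K → 3 s.f.; 354.83 A → 5 s.f.
The fewest is 2 significant figures, from 1.3 N.

1.3 N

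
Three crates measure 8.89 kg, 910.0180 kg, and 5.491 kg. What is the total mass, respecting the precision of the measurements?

8.89 kg + 910.0180 kg + 5.491 kg = 924.3990 kg.
Addition/subtraction keeps the fewest decimal places: 8.89 → 2 decimal places, 910.0180 → 4 decimal places, 5.491 → 3 decimal places; limit is 2.
Rounded to 2 decimal places: 924.40 kg.

924.40 kg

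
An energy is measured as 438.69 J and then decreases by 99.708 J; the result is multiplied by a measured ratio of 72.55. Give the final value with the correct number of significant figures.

2.459 × 10⁴ J

438.69 J − 99.708 J = 338.982 J; the difference is limited to 2 decimal places (5 s.f.).
Carrying full precision, 338.982 × 72.55 = 24593.1441 J; 72.55 has 4 s.f., so the result keeps min(5, 4) = 4 s.f.
Rounded to 4 significant figures: 2.459 × 10⁴ J.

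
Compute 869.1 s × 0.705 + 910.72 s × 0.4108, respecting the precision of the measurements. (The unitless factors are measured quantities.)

9.87 × 10^2 s

869.1 × 0.705 = 612.7155 → 613 s (3 s.f., last digit at the 10^0 place).
910.72 × 0.4108 = 374.123776 → 374.1 s (4 s.f., last digit at the 10^-1 place).
Sum: 986.839276 s; keep the coarser place, 10^0.
Result: 9.87 × 10^2 s.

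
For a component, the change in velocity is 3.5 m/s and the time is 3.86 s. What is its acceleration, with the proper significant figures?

0.91 m/s²

acceleration = 3.5 m/s ÷ 3.86 s = 0.906735751295… m/s².
3.5 has 2 significant figures; 3.86 has 3.
Division/multiplication keeps the fewest: 2 significant figures.
Rounded: 0.91 m/s².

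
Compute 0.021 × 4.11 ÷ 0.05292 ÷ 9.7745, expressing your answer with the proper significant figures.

0.17

0.021 × 4.11 ÷ 0.05292 ÷ 9.7745 = 0.166857883365…
Multiplication/division keeps the fewest significant figures: 0.021 → 2 s.f., 4.11 → 3 s.f., 0.05292 → 4 s.f., 9.7745 → 5 s.f.; limit is 2.
Rounded to 2 significant figures: 0.17.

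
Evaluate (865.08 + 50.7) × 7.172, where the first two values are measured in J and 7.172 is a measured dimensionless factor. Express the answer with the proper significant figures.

6568 J

865.08 J + 50.7 J = 915.78 J; the sum is limited to 1 decimal place (4 s.f.).
Carrying full precision, 915.78 × 7.172 = 6567.97416 J; 7.172 has 4 s.f., so the result keeps min(4, 4) = 4 s.f.
Rounded to 4 significant figures: 6568 J.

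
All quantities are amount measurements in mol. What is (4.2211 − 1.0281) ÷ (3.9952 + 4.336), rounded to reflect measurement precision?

0.3833

4.2211 − 1.0281 = 3.1930, limited to 4 d.p. → 5 s.f.; 3.9952 + 4.336 = 8.3312, limited to 3 d.p. → 4 s.f.
Carrying full precision, 3.1930 ÷ 8.3312 = 0.383258114077…; keep min(5, 4) = 4 s.f.
Rounded to 4 significant figures: 0.3833.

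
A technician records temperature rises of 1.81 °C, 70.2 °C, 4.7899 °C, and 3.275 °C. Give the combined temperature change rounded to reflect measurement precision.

1.81 °C + 70.2 °C + 4.7899 °C + 3.275 °C = 80.0749 °C.
Addition/subtraction keeps the fewest decimal places: 1.81 → 2 decimal places, 70.2 → 1 decimal place, 4.7899 → 4 decimal places, 3.275 → 3 decimal places; limit is 1.
Rounded to 1 decimal place: 80.1 °C.

80.1 °C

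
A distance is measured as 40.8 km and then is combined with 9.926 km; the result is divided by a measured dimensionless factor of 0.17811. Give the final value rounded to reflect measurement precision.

285 km

40.8 km + 9.926 km = 50.726 km; the sum is limited to 1 decimal place (3 s.f.).
Carrying full precision, 50.726 ÷ 0.17811 = 284.801527146… km; 0.17811 has 5 s.f., so the result keeps min(3, 5) = 3 s.f.
Rounded to 3 significant figures: 285 km.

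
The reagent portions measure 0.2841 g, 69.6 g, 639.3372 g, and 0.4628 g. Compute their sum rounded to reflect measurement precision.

0.2841 g + 69.6 g + 639.3372 g + 0.4628 g = 709.6841 g.
Addition/subtraction keeps the fewest decimal places: 0.2841 → 4 decimal places, 69.6 → 1 decimal place, 639.3372 → 4 decimal places, 0.4628 → 4 decimal places; limit is 1.
Rounded to 1 decimal place: 709.7 g.

709.7 g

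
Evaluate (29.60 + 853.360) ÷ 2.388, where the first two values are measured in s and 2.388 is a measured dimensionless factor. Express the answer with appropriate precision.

29.60 s + 853.360 s = 882.960 s; the sum is limited to 2 decimal places (5 s.f.).
Carrying full precision, 882.960 ÷ 2.388 = 369.748743719… s; 2.388 has 4 s.f., so the result keeps min(5, 4) = 4 s.f.
Rounded to 4 significant figures: 369.7 s.

369.7 s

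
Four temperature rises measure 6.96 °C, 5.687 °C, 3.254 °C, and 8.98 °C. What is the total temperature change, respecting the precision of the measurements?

24.88 °C

6.96 °C + 5.687 °C + 3.254 °C + 8.98 °C = 24.881 °C.
Addition/subtraction keeps the fewest decimal places: 6.96 → 2 decimal places, 5.687 → 3 decimal places, 3.254 → 3 decimal places, 8.98 → 2 decimal places; limit is 2.
Rounded to 2 decimal places: 24.88 °C.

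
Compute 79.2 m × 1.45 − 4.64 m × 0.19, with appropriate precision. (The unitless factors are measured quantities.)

79.2 × 1.45 = 114.84 → 1.15 × 10² m (3 s.f., last digit at the 10^0 place).
4.64 × 0.19 = 0.8816 → 0.88 m (2 s.f., last digit at the 10^-2 place).
Difference: 113.9584 m; keep the coarser place, 10^0.
Result: 114 m.

114 m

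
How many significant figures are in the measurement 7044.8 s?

7044.8: zeros between nonzero digits are significant.

5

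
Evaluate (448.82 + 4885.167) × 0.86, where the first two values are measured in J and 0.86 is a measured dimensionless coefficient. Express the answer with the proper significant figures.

4.6 × 10³ J

448.82 J + 4885.167 J = 5333.987 J; the sum is limited to 2 decimal places (6 s.f.).
Carrying full precision, 5333.987 × 0.86 = 4587.22882 J; 0.86 has 2 s.f., so the result keeps min(6, 2) = 2 s.f.
Rounded to 2 significant figures: 4.6 × 10³ J.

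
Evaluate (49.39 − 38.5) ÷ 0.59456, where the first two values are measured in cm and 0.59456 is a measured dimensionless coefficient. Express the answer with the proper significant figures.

18.3 cm

49.39 cm − 38.5 cm = 10.89 cm; the difference is limited to 1 decimal place (3 s.f.).
Carrying full precision, 10.89 ÷ 0.59456 = 18.316065662… cm; 0.59456 has 5 s.f., so the result keeps min(3, 5) = 3 s.f.
Rounded to 3 significant figures: 18.3 cm.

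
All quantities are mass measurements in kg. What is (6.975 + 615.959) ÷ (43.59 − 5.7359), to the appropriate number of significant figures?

16.46

6.975 + 615.959 = 622.934, limited to 3 d.p. → 6 s.f.; 43.59 − 5.7359 = 37.8541, limited to 2 d.p. → 4 s.f.
Carrying full precision, 622.934 ÷ 37.8541 = 16.4561830819…; keep min(6, 4) = 4 s.f.
Rounded to 4 significant figures: 16.46.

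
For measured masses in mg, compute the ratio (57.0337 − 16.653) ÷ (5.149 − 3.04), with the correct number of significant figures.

19.1

57.0337 − 16.653 = 40.3807, limited to 3 d.p. → 5 s.f.; 5.149 − 3.04 = 2.109, limited to 2 d.p. → 3 s.f.
Carrying full precision, 40.3807 ÷ 2.109 = 19.1468468468…; keep min(5, 3) = 3 s.f.
Rounded to 3 significant figures: 19.1.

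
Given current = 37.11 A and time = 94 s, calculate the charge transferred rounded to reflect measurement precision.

charge transferred = 37.11 A × 94 s = 3488.34 C.
37.11 has 4 significant figures; 94 has 2.
Division/multiplication keeps the fewest: 2 significant figures.
Rounded: 3.5 × 10³ C.

3.5 × 10³ C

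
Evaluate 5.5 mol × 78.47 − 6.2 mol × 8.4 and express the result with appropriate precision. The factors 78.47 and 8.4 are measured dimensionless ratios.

5.5 × 78.47 = 431.585 → 4.3 × 10² mol (2 s.f., last digit at the 10^1 place).
6.2 × 8.4 = 52.08 → 52 mol (2 s.f., last digit at the 10^0 place).
Difference: 379.505 mol; keep the coarser place, 10^1.
Result: 3.8 × 10² mol.

3.8 × 10² mol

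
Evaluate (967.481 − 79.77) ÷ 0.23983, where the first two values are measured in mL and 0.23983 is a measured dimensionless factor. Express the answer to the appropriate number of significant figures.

3701.4 mL

967.481 mL − 79.77 mL = 887.711 mL; the difference is limited to 2 decimal places (5 s.f.).
Carrying full precision, 887.711 ÷ 0.23983 = 3701.41767085… mL; 0.23983 has 5 s.f., so the result keeps min(5, 5) = 5 s.f.
Rounded to 5 significant figures: 3701.4 mL.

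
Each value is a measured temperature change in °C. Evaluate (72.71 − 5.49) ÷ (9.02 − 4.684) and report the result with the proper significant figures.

15.5

72.71 − 5.49 = 67.22, limited to 2 d.p. → 4 s.f.; 9.02 − 4.684 = 4.336, limited to 2 d.p. → 3 s.f.
Carrying full precision, 67.22 ÷ 4.336 = 15.5027675277…; keep min(4, 3) = 3 s.f.
Rounded to 3 significant figures: 15.5.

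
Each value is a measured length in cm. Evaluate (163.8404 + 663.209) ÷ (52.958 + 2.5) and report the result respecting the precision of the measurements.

163.8404 + 663.209 = 827.0494, limited to 3 d.p. → 6 s.f.; 52.958 + 2.5 = 55.458, limited to 1 d.p. → 3 s.f.
Carrying full precision, 827.0494 ÷ 55.458 = 14.9130765624…; keep min(6, 3) = 3 s.f.
Rounded to 3 significant figures: 14.9.

14.9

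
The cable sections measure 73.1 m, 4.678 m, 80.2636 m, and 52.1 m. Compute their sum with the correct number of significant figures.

73.1 m + 4.678 m + 80.2636 m + 52.1 m = 210.1416 m.
Addition/subtraction keeps the fewest decimal places: 73.1 → 1 decimal place, 4.678 → 3 decimal places, 80.2636 → 4 decimal places, 52.1 → 1 decimal place; limit is 1.
Rounded to 1 decimal place: 210.1 m.

210.1 m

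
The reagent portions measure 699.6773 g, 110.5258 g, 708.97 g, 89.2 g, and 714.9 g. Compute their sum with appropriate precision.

699.6773 g + 110.5258 g + 708.97 g + 89.2 g + 714.9 g = 2323.2731 g.
Addition/subtraction keeps the fewest decimal places: 699.6773 → 4 decimal places, 110.5258 → 4 decimal places, 708.97 → 2 decimal places, 89.2 → 1 decimal place, 714.9 → 1 decimal place; limit is 1.
Rounded to 1 decimal place: 2323.3 g.

2323.3 g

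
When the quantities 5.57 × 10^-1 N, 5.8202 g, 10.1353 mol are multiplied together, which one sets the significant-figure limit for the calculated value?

5.57 × 10^-1 N → 3 s.f.; 5.8202 g → 5 s.f.; 10.1353 mol → 6 s.f.
The fewest is 3 significant figures, from 5.57 × 10^-1 N.

5.57 × 10^-1 N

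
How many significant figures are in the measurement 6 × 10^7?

6 × 10^7: in scientific notation every digit of the coefficient is significant.

1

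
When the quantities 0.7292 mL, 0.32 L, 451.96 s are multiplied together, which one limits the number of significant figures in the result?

0.7292 mL → 4 s.f.; 0.32 L → 2 s.f.; 451.96 s → 5 s.f.
The fewest is 2 significant figures, from 0.32 L.

0.32 L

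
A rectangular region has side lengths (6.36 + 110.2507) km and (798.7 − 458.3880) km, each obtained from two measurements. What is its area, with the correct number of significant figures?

3.968 × 10^4 km²

6.36 + 110.2507 = 116.6107, limited to 2 d.p. → 5 s.f.; 798.7 − 458.3880 = 340.3120, limited to 1 d.p. → 4 s.f.
Carrying full precision, 116.6107 × 340.3120 = 39684.0205384; keep min(5, 4) = 4 s.f.
Rounded to 4 significant figures: 3.968 × 10^4 km².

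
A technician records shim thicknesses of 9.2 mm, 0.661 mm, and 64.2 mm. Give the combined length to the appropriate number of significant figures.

9.2 mm + 0.661 mm + 64.2 mm = 74.061 mm.
Addition/subtraction keeps the fewest decimal places: 9.2 → 1 decimal place, 0.661 → 3 decimal places, 64.2 → 1 decimal place; limit is 1.
Rounded to 1 decimal place: 74.1 mm.

74.1 mm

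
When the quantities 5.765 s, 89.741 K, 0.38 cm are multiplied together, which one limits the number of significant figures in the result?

0.38 cm

5.765 s → 4 s.f.; 89.741 K → 5 s.f.; 0.38 cm → 2 s.f.
The fewest is 2 significant figures, from 0.38 cm.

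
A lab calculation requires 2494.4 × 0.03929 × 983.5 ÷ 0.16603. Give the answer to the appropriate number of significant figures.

5.805 × 10^5

2494.4 × 0.03929 × 983.5 ÷ 0.16603 = 580545.04545…
Multiplication/division keeps the fewest significant figures: 2494.4 → 5 s.f., 0.03929 → 4 s.f., 983.5 → 4 s.f., 0.16603 → 5 s.f.; limit is 4.
Rounded to 4 significant figures: 5.805 × 10^5.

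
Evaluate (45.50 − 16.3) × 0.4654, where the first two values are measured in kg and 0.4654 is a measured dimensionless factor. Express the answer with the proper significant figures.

13.6 kg

45.50 kg − 16.3 kg = 29.20 kg; the difference is limited to 1 decimal place (3 s.f.).
Carrying full precision, 29.20 × 0.4654 = 13.58968 kg; 0.4654 has 4 s.f., so the result keeps min(3, 4) = 3 s.f.
Rounded to 3 significant figures: 13.6 kg.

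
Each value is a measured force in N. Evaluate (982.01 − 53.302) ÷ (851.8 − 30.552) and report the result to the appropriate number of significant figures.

1.131

982.01 − 53.302 = 928.708, limited to 2 d.p. → 5 s.f.; 851.8 − 30.552 = 821.248, limited to 1 d.p. → 4 s.f.
Carrying full precision, 928.708 ÷ 821.248 = 1.13084963373…; keep min(5, 4) = 4 s.f.
Rounded to 4 significant figures: 1.131.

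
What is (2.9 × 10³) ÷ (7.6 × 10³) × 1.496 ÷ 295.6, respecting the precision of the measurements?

(2.9 × 10³) ÷ (7.6 × 10³) × 1.496 ÷ 295.6 = 0.00193113026138…
Multiplication/division keeps the fewest significant figures: 2.9 × 10³ → 2 s.f., 7.6 × 10³ → 2 s.f., 1.496 → 4 s.f., 295.6 → 4 s.f.; limit is 2.
Rounded to 2 significant figures: 0.0019.

0.0019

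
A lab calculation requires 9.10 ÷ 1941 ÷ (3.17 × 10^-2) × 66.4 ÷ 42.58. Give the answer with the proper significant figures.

9.10 ÷ 1941 ÷ (3.17 × 10^-2) × 66.4 ÷ 42.58 = 0.2306317089…
Multiplication/division keeps the fewest significant figures: 9.10 → 3 s.f., 1941 → 4 s.f., 3.17 × 10^-2 → 3 s.f., 66.4 → 3 s.f., 42.58 → 4 s.f.; limit is 3.
Rounded to 3 significant figures: 2.31 × 10^-1.

2.31 × 10^-1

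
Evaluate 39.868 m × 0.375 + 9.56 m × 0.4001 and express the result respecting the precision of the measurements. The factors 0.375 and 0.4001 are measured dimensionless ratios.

18.8 m

39.868 × 0.375 = 14.9505 → 15.0 m (3 s.f., last digit at the 10^-1 place).
9.56 × 0.4001 = 3.824956 → 3.82 m (3 s.f., last digit at the 10^-2 place).
Sum: 18.775456 m; keep the coarser place, 10^-1.
Result: 18.8 m.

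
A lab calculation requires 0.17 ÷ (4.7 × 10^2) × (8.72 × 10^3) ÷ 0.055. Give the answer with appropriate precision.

57

0.17 ÷ (4.7 × 10^2) × (8.72 × 10^3) ÷ 0.055 = 57.3462282398…
Multiplication/division keeps the fewest significant figures: 0.17 → 2 s.f., 4.7 × 10^2 → 2 s.f., 8.72 × 10^3 → 3 s.f., 0.055 → 2 s.f.; limit is 2.
Rounded to 2 significant figures: 57.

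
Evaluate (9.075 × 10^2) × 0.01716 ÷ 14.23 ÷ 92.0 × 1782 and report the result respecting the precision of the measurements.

(9.075 × 10^2) × 0.01716 ÷ 14.23 ÷ 92.0 × 1782 = 21.1972191329…
Multiplication/division keeps the fewest significant figures: 9.075 × 10^2 → 4 s.f., 0.01716 → 4 s.f., 14.23 → 4 s.f., 92.0 → 3 s.f., 1782 → 4 s.f.; limit is 3.
Rounded to 3 significant figures: 21.2.

21.2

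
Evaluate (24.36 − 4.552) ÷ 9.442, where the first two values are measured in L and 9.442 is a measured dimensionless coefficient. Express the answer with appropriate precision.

24.36 L − 4.552 L = 19.808 L; the difference is limited to 2 decimal places (4 s.f.).
Carrying full precision, 19.808 ÷ 9.442 = 2.09786062275… L; 9.442 has 4 s.f., so the result keeps min(4, 4) = 4 s.f.
Rounded to 4 significant figures: 2.098 L.

2.098 L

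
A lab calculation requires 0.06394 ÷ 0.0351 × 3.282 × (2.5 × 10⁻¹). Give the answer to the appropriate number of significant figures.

1.5

0.06394 ÷ 0.0351 × 3.282 × (2.5 × 10⁻¹) = 1.49466581197…
Multiplication/division keeps the fewest significant figures: 0.06394 → 4 s.f., 0.0351 → 3 s.f., 3.282 → 4 s.f., 2.5 × 10⁻¹ → 2 s.f.; limit is 2.
Rounded to 2 significant figures: 1.5.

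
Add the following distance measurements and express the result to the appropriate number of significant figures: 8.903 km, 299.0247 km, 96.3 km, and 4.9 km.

8.903 km + 299.0247 km + 96.3 km + 4.9 km = 409.1277 km.
Addition/subtraction keeps the fewest decimal places: 8.903 → 3 decimal places, 299.0247 → 4 decimal places, 96.3 → 1 decimal place, 4.9 → 1 decimal place; limit is 1.
Rounded to 1 decimal place: 409.1 km.

409.1 km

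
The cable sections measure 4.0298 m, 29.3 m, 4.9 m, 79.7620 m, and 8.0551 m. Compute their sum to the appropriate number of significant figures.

4.0298 m + 29.3 m + 4.9 m + 79.7620 m + 8.0551 m = 126.0469 m.
Addition/subtraction keeps the fewest decimal places: 4.0298 → 4 decimal places, 29.3 → 1 decimal place, 4.9 → 1 decimal place, 79.7620 → 4 decimal places, 8.0551 → 4 decimal places; limit is 1.
Rounded to 1 decimal place: 1.260 × 10² m.

1.260 × 10² m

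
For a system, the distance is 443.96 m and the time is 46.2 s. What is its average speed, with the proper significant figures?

9.61 m/s

average speed = 443.96 m ÷ 46.2 s = 9.60952380952… m/s.
443.96 has 5 significant figures; 46.2 has 3.
Division/multiplication keeps the fewest: 3 significant figures.
Rounded: 9.61 m/s.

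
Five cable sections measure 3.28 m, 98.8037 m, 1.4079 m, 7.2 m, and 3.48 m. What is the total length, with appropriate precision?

114.2 m

3.28 m + 98.8037 m + 1.4079 m + 7.2 m + 3.48 m = 114.1716 m.
Addition/subtraction keeps the fewest decimal places: 3.28 → 2 decimal places, 98.8037 → 4 decimal places, 1.4079 → 4 decimal places, 7.2 → 1 decimal place, 3.48 → 2 decimal places; limit is 1.
Rounded to 1 decimal place: 114.2 m.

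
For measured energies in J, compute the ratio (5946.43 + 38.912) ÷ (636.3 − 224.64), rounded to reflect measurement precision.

14.54

5946.43 + 38.912 = 5985.342, limited to 2 d.p. → 6 s.f.; 636.3 − 224.64 = 411.66, limited to 1 d.p. → 4 s.f.
Carrying full precision, 5985.342 ÷ 411.66 = 14.5395277656…; keep min(6, 4) = 4 s.f.
Rounded to 4 significant figures: 14.54.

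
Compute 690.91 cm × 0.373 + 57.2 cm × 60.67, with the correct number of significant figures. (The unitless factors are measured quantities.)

3.73 × 10³ cm

690.91 × 0.373 = 257.70943 → 258 cm (3 s.f., last digit at the 10^0 place).
57.2 × 60.67 = 3470.324 → 3.47 × 10³ cm (3 s.f., last digit at the 10^1 place).
Sum: 3728.03343 cm; keep the coarser place, 10^1.
Result: 3.73 × 10³ cm.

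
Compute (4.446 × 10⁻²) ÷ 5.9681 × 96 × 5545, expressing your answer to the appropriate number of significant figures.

(4.446 × 10⁻²) ÷ 5.9681 × 96 × 5545 = 3965.57483956…
Multiplication/division keeps the fewest significant figures: 4.446 × 10⁻² → 4 s.f., 5.9681 → 5 s.f., 96 → 2 s.f., 5545 → 4 s.f.; limit is 2.
Rounded to 2 significant figures: 4.0 × 10³.

4.0 × 10³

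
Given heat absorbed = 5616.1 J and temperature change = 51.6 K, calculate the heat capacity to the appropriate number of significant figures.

1.09 × 10^2 J/K

heat capacity = 5616.1 J ÷ 51.6 K = 108.839147287… J/K.
5616.1 has 5 significant figures; 51.6 has 3.
Division/multiplication keeps the fewest: 3 significant figures.
Rounded: 1.09 × 10^2 J/K.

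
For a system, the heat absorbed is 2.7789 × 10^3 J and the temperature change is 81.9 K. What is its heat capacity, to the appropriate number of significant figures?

heat capacity = 2.7789 × 10^3 J ÷ 81.9 K = 33.9304029304… J/K.
2.7789 × 10^3 has 5 significant figures; 81.9 has 3.
Division/multiplication keeps the fewest: 3 significant figures.
Rounded: 33.9 J/K.

33.9 J/K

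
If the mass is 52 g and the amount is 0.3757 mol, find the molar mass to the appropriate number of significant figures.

molar mass = 52 g ÷ 0.3757 mol = 138.408304498… g/mol.
52 has 2 significant figures; 0.3757 has 4.
Division/multiplication keeps the fewest: 2 significant figures.
Rounded: 1.4 × 10² g/mol.

1.4 × 10² g/mol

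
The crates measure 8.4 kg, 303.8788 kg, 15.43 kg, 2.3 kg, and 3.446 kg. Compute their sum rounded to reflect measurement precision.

333.5 kg

8.4 kg + 303.8788 kg + 15.43 kg + 2.3 kg + 3.446 kg = 333.4548 kg.
Addition/subtraction keeps the fewest decimal places: 8.4 → 1 decimal place, 303.8788 → 4 decimal places, 15.43 → 2 decimal places, 2.3 → 1 decimal place, 3.446 → 3 decimal places; limit is 1.
Rounded to 1 decimal place: 333.5 kg.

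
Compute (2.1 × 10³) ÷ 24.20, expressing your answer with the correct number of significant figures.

(2.1 × 10³) ÷ 24.20 = 86.7768595041…
Multiplication/division keeps the fewest significant figures: 2.1 × 10³ → 2 s.f., 24.20 → 4 s.f.; limit is 2.
Rounded to 2 significant figures: 87.

87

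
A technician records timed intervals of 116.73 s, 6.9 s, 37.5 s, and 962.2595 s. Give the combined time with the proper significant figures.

1.1234 × 10³ s

116.73 s + 6.9 s + 37.5 s + 962.2595 s = 1123.3895 s.
Addition/subtraction keeps the fewest decimal places: 116.73 → 2 decimal places, 6.9 → 1 decimal place, 37.5 → 1 decimal place, 962.2595 → 4 decimal places; limit is 1.
Rounded to 1 decimal place: 1.1234 × 10³ s.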